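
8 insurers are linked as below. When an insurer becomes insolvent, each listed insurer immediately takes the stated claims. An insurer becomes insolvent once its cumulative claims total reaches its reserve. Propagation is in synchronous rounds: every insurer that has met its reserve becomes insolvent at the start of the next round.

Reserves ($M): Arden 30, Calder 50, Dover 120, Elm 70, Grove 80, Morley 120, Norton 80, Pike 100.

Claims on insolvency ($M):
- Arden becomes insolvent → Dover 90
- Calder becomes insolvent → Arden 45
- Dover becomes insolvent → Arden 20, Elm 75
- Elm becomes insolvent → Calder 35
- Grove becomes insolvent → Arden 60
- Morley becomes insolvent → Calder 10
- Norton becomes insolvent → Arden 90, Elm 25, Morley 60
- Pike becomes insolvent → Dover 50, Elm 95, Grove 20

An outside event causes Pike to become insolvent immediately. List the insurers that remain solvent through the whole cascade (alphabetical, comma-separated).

Arden, Calder, Dover, Grove, Morley, Norton

Round 1 — Pike becomes insolvent (initial).
  Dover: +50 → 50 < 120
  Elm: +95 → 95 ≥ 70
  Grove: +20 → 20 < 80
Round 2 — Elm becomes insolvent.
  Calder: +35 → 35 < 50
No further insolvencies.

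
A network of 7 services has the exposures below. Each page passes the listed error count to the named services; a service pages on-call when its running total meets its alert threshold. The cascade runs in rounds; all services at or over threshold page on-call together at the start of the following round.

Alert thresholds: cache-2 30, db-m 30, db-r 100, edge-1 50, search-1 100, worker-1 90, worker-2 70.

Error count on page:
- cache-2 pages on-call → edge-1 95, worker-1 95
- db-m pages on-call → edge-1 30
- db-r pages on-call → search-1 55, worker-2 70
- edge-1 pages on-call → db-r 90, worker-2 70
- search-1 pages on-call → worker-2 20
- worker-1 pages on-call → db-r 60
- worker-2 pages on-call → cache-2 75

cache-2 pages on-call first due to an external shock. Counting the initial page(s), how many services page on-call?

Round 1 — cache-2 pages on-call (initial).
  edge-1: +95 → 95 ≥ 50
  worker-1: +95 → 95 ≥ 90
Round 2 — edge-1, worker-1 page on-call.
  db-r: +90+60 → 150 ≥ 100
  worker-2: +70 → 70 ≥ 70
Round 3 — db-r, worker-2 page on-call.
  search-1: +55 → 55 < 100
No further pages.

5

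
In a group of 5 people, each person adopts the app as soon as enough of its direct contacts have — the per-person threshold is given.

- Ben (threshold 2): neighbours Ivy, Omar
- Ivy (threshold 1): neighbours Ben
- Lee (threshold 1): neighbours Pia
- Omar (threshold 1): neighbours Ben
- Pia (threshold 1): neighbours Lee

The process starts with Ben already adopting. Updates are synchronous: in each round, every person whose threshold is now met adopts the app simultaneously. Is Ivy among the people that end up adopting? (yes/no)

Round 1 — Ben adopts the app (initial).
Round 2 — checking thresholds:
  Ivy: 1 of 1 neighbours ≥ 1, adopts the app.
  Omar: 1 of 1 neighbours ≥ 1, adopts the app.
Round 3 — no new adoptions; cascade stops.

yes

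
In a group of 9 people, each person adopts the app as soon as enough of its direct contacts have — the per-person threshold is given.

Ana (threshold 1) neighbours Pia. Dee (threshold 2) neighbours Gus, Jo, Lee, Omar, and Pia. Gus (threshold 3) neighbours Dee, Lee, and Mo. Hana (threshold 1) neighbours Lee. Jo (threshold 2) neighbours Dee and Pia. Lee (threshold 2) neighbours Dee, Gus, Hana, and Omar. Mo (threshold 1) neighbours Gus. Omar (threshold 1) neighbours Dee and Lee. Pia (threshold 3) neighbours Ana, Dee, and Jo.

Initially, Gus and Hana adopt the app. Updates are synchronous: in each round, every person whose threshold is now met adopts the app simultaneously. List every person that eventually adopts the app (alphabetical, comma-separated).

Round 1 — Gus, Hana adopt the app (initial).
Round 2 — checking thresholds:
  Dee: 1 of 5 neighbours < 2, not yet.
  Lee: 2 of 4 neighbours ≥ 2, adopts the app.
  Mo: 1 of 1 neighbours ≥ 1, adopts the app.
Round 3 — checking thresholds:
  Dee: 2 of 5 neighbours ≥ 2, adopts the app.
  Omar: 1 of 2 neighbours ≥ 1, adopts the app.
Round 4 — no new adoptions; cascade stops.

Dee, Gus, Hana, Lee, Mo, Omar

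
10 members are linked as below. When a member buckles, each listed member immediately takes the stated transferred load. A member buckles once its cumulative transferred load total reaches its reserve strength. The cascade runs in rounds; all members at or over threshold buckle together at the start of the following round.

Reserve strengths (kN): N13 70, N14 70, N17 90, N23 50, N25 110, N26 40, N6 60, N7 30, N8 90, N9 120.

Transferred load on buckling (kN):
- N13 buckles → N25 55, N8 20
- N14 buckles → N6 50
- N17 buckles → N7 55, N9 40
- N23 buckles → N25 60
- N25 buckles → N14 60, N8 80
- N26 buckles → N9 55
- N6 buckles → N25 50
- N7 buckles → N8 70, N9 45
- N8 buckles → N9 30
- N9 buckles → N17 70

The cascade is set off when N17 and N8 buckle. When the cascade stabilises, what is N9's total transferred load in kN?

Round 1 — N17, N8 buckle (initial).
  N7: +55 → 55 ≥ 30
  N9: +40+30 → 70 < 120
Round 2 — N7 buckles.
  N9: +45 → 115 < 120
No further bucklings.

115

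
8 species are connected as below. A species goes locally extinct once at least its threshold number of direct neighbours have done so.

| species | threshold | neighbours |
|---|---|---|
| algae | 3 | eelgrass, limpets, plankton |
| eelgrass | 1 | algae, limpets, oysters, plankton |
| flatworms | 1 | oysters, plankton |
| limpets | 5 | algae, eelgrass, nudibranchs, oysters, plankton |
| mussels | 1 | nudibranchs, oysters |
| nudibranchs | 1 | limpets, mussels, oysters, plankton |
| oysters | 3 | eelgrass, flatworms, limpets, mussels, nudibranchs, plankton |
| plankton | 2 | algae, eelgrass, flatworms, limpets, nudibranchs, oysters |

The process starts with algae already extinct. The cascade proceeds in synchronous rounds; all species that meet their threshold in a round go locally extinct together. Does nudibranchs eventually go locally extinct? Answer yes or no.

yes

Round 1 — algae goes locally extinct (initial).
Round 2 — checking thresholds:
  eelgrass: 1 of 4 neighbours ≥ 1, goes locally extinct.
  limpets: 1 of 5 neighbours < 5, not yet.
  plankton: 1 of 6 neighbours < 2, not yet.
Round 3 — checking thresholds:
  limpets: 2 of 5 neighbours < 5, not yet.
  oysters: 1 of 6 neighbours < 3, not yet.
  plankton: 2 of 6 neighbours ≥ 2, goes locally extinct.
Round 4 — checking thresholds:
  flatworms: 1 of 2 neighbours ≥ 1, goes locally extinct.
  limpets: 3 of 5 neighbours < 5, not yet.
  nudibranchs: 1 of 4 neighbours ≥ 1, goes locally extinct.
  oysters: 2 of 6 neighbours < 3, not yet.
Round 5 — checking thresholds:
  limpets: 4 of 5 neighbours < 5, not yet.
  mussels: 1 of 2 neighbours ≥ 1, goes locally extinct.
  oysters: 4 of 6 neighbours ≥ 3, goes locally extinct.
Round 6 — checking thresholds:
  limpets: 5 of 5 neighbours ≥ 5, goes locally extinct.
Round 7 — no new extinctions; cascade stops.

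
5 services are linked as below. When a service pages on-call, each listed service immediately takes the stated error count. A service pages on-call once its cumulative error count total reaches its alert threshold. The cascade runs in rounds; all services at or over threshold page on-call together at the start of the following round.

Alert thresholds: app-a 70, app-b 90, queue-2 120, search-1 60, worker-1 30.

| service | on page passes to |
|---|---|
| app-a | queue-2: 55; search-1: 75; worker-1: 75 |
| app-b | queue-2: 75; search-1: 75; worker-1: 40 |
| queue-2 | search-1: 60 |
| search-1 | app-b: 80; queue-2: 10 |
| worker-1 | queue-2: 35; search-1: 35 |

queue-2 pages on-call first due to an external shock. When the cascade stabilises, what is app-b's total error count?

Round 1 — queue-2 pages on-call (initial).
  search-1: +60 → 60 ≥ 60
Round 2 — search-1 pages on-call.
  app-b: +80 → 80 < 90
No further pages.

80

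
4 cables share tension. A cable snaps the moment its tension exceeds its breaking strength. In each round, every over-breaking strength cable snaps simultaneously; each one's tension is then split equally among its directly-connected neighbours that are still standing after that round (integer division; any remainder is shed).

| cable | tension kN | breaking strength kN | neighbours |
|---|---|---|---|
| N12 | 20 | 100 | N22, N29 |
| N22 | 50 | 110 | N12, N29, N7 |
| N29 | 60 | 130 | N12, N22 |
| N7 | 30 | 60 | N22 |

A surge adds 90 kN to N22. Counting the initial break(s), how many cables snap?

Round 1 — N22 at 140 > 110. N22 snaps.
  N22 sheds 140 kN to N12, N29, N7: 46 each (2 lost).
    N12: 20+46 = 66 ≤ 100
    N29: 60+46 = 106 ≤ 130
    N7: 30+46 = 76 > 60
Round 2 — N7 snaps.
  N7 sheds 76 kN: no online neighbours, lost.
No further breaks.

2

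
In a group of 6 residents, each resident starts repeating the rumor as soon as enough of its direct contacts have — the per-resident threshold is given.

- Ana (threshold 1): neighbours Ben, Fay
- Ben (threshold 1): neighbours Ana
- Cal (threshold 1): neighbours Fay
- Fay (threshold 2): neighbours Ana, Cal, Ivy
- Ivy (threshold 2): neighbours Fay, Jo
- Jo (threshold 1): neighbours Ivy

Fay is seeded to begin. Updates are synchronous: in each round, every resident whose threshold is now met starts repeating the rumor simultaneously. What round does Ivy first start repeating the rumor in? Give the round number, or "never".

Round 1 — Fay starts repeating the rumor (initial).
Round 2 — checking thresholds:
  Ana: 1 of 2 neighbours ≥ 1, starts repeating the rumor.
  Cal: 1 of 1 neighbours ≥ 1, starts repeating the rumor.
  Ivy: 1 of 2 neighbours < 2, holds.
Round 3 — checking thresholds:
  Ben: 1 of 1 neighbours ≥ 1, starts repeating the rumor.
  Ivy: 1 of 2 neighbours < 2, holds.
Round 4 — no new spreads; cascade stops.

never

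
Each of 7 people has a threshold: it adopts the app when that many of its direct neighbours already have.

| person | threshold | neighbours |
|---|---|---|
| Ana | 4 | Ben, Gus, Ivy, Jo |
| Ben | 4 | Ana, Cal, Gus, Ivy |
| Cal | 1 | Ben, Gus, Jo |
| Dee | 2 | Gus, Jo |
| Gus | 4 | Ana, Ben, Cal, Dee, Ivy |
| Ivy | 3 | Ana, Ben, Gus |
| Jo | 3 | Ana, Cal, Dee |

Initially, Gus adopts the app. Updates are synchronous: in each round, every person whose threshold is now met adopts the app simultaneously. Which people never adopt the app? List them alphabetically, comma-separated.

Ana, Ben, Dee, Ivy, Jo

Round 1 — Gus adopts the app (initial).
Round 2 — checking thresholds:
  Ana: 1 of 4 neighbours < 4, holds.
  Ben: 1 of 4 neighbours < 4, holds.
  Cal: 1 of 3 neighbours ≥ 1, adopts the app.
  Dee: 1 of 2 neighbours < 2, holds.
  Ivy: 1 of 3 neighbours < 3, holds.
Round 3 — no new adoptions; cascade stops.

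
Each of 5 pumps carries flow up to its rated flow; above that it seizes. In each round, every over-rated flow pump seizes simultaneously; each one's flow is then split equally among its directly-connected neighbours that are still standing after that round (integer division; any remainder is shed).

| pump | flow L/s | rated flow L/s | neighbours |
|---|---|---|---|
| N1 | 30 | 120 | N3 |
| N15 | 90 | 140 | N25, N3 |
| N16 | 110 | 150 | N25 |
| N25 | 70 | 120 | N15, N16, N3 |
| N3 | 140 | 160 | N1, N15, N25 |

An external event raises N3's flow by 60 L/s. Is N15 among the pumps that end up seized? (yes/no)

yes

Round 1 — N3 at 200 > 160. N3 seizes.
  N3 sheds 200 L/s to N1, N15, N25: 66 each (2 lost).
    N1: 30+66 = 96 ≤ 120
    N15: 90+66 = 156 > 140
    N25: 70+66 = 136 > 120
Round 2 — N15, N25 seize.
  N15 sheds 156 L/s: no online neighbours, lost.
  N25 sheds 136 L/s to N16: 136 each.
    N16: 110+136 = 246 > 150
Round 3 — N16 seizes.
  N16 sheds 246 L/s: no online neighbours, lost.
No further seizures.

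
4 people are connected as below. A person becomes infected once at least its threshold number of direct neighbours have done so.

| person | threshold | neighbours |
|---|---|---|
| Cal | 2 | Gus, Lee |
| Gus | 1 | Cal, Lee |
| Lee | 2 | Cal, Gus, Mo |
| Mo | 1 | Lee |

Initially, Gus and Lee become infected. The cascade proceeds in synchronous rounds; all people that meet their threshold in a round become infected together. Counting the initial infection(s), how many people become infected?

4

Round 1 — Gus, Lee become infected (initial).
Round 2 — checking thresholds:
  Cal: 2 of 2 neighbours ≥ 2, becomes infected.
  Mo: 1 of 1 neighbours ≥ 1, becomes infected.
Round 3 — no new infections; cascade stops.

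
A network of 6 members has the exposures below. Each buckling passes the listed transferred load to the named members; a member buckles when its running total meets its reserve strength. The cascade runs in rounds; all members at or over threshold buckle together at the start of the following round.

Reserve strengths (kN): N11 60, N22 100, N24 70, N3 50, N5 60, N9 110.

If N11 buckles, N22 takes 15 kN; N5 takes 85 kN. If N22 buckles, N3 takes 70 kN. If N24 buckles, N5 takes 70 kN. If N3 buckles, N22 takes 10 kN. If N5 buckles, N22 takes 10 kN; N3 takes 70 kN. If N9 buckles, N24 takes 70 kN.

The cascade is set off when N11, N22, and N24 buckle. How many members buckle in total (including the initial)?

Round 1 — N11, N22, N24 buckle (initial).
  N3: +70 → 70 ≥ 50
  N5: +85+70 → 155 ≥ 60
Round 2 — N3, N5 buckle.
No further bucklings.

5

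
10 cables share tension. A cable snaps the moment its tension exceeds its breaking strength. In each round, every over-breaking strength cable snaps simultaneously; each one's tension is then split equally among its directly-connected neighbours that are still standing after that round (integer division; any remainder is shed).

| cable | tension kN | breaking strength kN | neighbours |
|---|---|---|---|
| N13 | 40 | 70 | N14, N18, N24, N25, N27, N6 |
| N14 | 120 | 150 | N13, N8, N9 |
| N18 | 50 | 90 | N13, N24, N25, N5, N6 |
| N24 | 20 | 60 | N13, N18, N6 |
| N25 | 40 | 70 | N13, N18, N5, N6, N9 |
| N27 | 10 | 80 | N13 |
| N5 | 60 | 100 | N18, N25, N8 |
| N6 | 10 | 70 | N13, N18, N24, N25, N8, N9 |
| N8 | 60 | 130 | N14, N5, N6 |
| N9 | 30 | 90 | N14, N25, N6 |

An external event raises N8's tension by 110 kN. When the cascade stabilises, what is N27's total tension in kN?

Round 1 — N8 at 170 > 130. N8 snaps.
  N8 sheds 170 kN to N14, N5, N6: 56 each (2 lost).
    N14: 120+56 = 176 > 150
    N5: 60+56 = 116 > 100
    N6: 10+56 = 66 ≤ 70
Round 2 — N14, N5 snap.
  N14 sheds 176 kN to N13, N9: 88 each.
    N13: 40+88 = 128 > 70
    N9: 30+88 = 118 > 90
  N5 sheds 116 kN to N18, N25: 58 each.
    N18: 50+58 = 108 > 90
    N25: 40+58 = 98 > 70
Round 3 — N13, N18, N25, N9 snap.
  N13 sheds 128 kN to N24, N27, N6: 42 each (2 lost).
    N24: 20+42 = 62 > 60
    N27: 10+42 = 52 ≤ 80
    N6: 66+42 = 108 > 70
  N18 sheds 108 kN to N24, N6: 54 each.
    N24: 62+54 = 116 > 60
    N6: 108+54 = 162 > 70
  N25 sheds 98 kN to N6: 98 each.
    N6: 162+98 = 260 > 70
  N9 sheds 118 kN to N6: 118 each.
    N6: 260+118 = 378 > 70
Round 4 — N24, N6 snap.
  N24 sheds 116 kN: no online neighbours, lost.
  N6 sheds 378 kN: no online neighbours, lost.
No further breaks.

52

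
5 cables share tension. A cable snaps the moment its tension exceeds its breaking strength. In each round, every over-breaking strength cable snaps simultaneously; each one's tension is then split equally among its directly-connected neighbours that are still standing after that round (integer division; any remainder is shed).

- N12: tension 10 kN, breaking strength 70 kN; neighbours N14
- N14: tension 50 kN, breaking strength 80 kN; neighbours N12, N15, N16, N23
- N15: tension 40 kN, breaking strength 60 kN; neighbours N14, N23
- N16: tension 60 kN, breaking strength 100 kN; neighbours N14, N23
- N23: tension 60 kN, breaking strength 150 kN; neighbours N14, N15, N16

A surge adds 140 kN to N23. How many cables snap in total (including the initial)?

5

Round 1 — N23 at 200 > 150. N23 snaps.
  N23 sheds 200 kN to N14, N15, N16: 66 each (2 lost).
    N14: 50+66 = 116 > 80
    N15: 40+66 = 106 > 60
    N16: 60+66 = 126 > 100
Round 2 — N14, N15, N16 snap.
  N14 sheds 116 kN to N12: 116 each.
    N12: 10+116 = 126 > 70
  N15 sheds 106 kN: no online neighbours, lost.
  N16 sheds 126 kN: no online neighbours, lost.
Round 3 — N12 snaps.
  N12 sheds 126 kN: no online neighbours, lost.
No further breaks.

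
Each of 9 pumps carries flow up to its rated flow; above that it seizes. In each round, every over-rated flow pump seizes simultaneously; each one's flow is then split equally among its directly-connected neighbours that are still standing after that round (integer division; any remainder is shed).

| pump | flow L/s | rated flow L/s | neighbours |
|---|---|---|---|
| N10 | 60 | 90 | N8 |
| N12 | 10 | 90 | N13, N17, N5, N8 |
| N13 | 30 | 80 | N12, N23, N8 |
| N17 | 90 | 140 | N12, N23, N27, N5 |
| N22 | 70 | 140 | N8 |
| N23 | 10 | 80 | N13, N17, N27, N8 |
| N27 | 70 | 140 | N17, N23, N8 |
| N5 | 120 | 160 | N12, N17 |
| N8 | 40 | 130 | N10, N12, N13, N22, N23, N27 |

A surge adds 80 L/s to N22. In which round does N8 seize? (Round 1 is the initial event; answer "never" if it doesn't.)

2

Round 1 — N22 at 150 > 140. N22 seizes.
  N22 sheds 150 L/s to N8: 150 each.
    N8: 40+150 = 190 > 130
Round 2 — N8 seizes.
  N8 sheds 190 L/s to N10, N12, N13, N23, N27: 38 each.
    N10: 60+38 = 98 > 90
    N12: 10+38 = 48 ≤ 90
    N13: 30+38 = 68 ≤ 80
    N23: 10+38 = 48 ≤ 80
    N27: 70+38 = 108 ≤ 140
Round 3 — N10 seizes.
  N10 sheds 98 L/s: no online neighbours, lost.
No further seizures.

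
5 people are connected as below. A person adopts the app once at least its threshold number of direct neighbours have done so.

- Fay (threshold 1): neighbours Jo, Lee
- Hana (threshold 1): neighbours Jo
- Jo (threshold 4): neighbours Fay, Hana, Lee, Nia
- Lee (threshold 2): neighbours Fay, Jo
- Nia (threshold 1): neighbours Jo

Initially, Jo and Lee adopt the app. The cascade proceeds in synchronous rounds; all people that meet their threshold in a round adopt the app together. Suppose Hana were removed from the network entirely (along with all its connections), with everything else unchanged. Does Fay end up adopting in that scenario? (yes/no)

yes

With Hana removed:
Round 1 — Jo, Lee adopt the app (initial).
Round 2 — checking thresholds:
  Fay: 2 of 2 neighbours ≥ 1, adopts the app.
  Nia: 1 of 1 neighbours ≥ 1, adopts the app.
Round 3 — no new adoptions; cascade stops.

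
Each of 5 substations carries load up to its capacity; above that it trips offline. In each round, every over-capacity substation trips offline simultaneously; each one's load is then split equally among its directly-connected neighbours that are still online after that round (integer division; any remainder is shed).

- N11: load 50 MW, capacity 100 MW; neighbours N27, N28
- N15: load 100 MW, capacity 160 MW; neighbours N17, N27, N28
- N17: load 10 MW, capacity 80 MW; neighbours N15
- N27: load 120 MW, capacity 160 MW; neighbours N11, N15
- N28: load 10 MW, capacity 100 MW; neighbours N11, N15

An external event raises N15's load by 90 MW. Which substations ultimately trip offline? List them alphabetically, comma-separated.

N11, N15, N27, N28

Round 1 — N15 at 190 > 160. N15 trips offline.
  N15 sheds 190 MW to N17, N27, N28: 63 each (1 lost).
    N17: 10+63 = 73 ≤ 80
    N27: 120+63 = 183 > 160
    N28: 10+63 = 73 ≤ 100
Round 2 — N27 trips offline.
  N27 sheds 183 MW to N11: 183 each.
    N11: 50+183 = 233 > 100
Round 3 — N11 trips offline.
  N11 sheds 233 MW to N28: 233 each.
    N28: 73+233 = 306 > 100
Round 4 — N28 trips offline.
  N28 sheds 306 MW: no online neighbours, lost.
No further trips.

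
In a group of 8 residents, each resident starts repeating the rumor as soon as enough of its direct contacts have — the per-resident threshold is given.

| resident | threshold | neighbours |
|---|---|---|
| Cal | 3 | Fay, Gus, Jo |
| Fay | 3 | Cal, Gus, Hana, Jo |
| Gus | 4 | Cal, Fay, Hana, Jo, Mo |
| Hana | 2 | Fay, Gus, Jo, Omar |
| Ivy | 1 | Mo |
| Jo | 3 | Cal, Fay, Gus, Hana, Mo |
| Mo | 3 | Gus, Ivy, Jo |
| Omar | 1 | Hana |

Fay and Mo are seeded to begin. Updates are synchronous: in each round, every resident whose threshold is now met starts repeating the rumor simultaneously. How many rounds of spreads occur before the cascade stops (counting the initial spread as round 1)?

2

Round 1 — Fay, Mo start repeating the rumor (initial).
Round 2 — checking thresholds:
  Cal: 1 of 3 neighbours < 3, below threshold.
  Gus: 2 of 5 neighbours < 4, below threshold.
  Hana: 1 of 4 neighbours < 2, below threshold.
  Ivy: 1 of 1 neighbours ≥ 1, starts repeating the rumor.
  Jo: 2 of 5 neighbours < 3, below threshold.
Round 3 — no new spreads; cascade stops.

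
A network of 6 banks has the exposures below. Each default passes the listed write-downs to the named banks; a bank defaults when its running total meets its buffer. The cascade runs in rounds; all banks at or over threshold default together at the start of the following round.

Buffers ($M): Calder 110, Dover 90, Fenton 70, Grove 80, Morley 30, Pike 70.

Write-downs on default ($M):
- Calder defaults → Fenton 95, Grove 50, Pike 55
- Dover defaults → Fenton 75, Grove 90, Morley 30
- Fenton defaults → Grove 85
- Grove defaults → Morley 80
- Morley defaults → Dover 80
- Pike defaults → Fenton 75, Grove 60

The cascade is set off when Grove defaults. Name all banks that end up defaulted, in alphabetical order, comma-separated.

Grove, Morley

Round 1 — Grove defaults (initial).
  Morley: +80 → 80 ≥ 30
Round 2 — Morley defaults.
  Dover: +80 → 80 < 90
No further defaults.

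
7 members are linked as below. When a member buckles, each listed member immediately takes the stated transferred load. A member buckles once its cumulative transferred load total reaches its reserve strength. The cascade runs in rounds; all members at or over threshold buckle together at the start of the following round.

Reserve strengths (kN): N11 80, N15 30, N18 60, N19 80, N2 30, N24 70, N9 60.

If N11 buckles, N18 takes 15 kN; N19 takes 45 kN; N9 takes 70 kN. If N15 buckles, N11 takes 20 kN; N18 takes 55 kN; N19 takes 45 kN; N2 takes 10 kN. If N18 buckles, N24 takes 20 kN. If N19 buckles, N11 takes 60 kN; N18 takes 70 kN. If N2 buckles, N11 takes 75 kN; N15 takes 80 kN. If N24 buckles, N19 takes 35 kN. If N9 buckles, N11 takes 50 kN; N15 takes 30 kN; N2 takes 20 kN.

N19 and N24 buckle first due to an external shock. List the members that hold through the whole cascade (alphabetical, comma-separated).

Round 1 — N19, N24 buckle (initial).
  N11: +60 → 60 < 80
  N18: +70 → 70 ≥ 60
Round 2 — N18 buckles.
No further bucklings.

N11, N15, N2, N9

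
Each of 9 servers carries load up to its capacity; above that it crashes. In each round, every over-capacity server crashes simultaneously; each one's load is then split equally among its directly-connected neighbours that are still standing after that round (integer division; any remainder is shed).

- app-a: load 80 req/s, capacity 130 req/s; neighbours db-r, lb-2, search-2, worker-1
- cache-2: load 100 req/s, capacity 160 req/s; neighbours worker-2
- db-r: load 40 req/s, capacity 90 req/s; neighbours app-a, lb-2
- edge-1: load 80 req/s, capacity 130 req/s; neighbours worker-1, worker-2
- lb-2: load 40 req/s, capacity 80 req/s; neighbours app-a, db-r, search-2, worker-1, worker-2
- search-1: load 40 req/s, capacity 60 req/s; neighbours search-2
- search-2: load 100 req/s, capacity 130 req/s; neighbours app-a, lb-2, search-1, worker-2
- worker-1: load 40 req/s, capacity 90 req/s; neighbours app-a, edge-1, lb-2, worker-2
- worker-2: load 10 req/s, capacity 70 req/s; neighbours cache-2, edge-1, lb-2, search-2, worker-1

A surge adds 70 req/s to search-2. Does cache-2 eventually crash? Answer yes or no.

Round 1 — search-2 at 170 > 130. search-2 crashes.
  search-2 sheds 170 req/s to app-a, lb-2, search-1, worker-2: 42 each (2 lost).
    app-a: 80+42 = 122 ≤ 130
    lb-2: 40+42 = 82 > 80
    search-1: 40+42 = 82 > 60
    worker-2: 10+42 = 52 ≤ 70
Round 2 — lb-2, search-1 crash.
  lb-2 sheds 82 req/s to app-a, db-r, worker-1, worker-2: 20 each (2 lost).
    app-a: 122+20 = 142 > 130
    db-r: 40+20 = 60 ≤ 90
    worker-1: 40+20 = 60 ≤ 90
    worker-2: 52+20 = 72 > 70
  search-1 sheds 82 req/s: no online neighbours, lost.
Round 3 — app-a, worker-2 crash.
  app-a sheds 142 req/s to db-r, worker-1: 71 each.
    db-r: 60+71 = 131 > 90
    worker-1: 60+71 = 131 > 90
  worker-2 sheds 72 req/s to cache-2, edge-1, worker-1: 24 each.
    cache-2: 100+24 = 124 ≤ 160
    edge-1: 80+24 = 104 ≤ 130
    worker-1: 131+24 = 155 > 90
Round 4 — db-r, worker-1 crash.
  db-r sheds 131 req/s: no online neighbours, lost.
  worker-1 sheds 155 req/s to edge-1: 155 each.
    edge-1: 104+155 = 259 > 130
Round 5 — edge-1 crashes.
  edge-1 sheds 259 req/s: no online neighbours, lost.
No further crashes.

no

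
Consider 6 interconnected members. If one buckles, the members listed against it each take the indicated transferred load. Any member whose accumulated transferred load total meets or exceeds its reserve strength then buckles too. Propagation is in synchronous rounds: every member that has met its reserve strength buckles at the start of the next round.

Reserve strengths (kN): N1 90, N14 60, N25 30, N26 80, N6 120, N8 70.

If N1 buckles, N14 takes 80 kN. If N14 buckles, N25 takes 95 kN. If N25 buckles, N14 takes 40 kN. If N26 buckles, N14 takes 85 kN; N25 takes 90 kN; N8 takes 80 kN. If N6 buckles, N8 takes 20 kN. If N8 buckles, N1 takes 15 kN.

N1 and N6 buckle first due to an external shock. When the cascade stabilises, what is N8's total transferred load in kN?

20

Round 1 — N1, N6 buckle (initial).
  N14: +80 → 80 ≥ 60
  N8: +20 → 20 < 70
Round 2 — N14 buckles.
  N25: +95 → 95 ≥ 30
Round 3 — N25 buckles.
No further bucklings.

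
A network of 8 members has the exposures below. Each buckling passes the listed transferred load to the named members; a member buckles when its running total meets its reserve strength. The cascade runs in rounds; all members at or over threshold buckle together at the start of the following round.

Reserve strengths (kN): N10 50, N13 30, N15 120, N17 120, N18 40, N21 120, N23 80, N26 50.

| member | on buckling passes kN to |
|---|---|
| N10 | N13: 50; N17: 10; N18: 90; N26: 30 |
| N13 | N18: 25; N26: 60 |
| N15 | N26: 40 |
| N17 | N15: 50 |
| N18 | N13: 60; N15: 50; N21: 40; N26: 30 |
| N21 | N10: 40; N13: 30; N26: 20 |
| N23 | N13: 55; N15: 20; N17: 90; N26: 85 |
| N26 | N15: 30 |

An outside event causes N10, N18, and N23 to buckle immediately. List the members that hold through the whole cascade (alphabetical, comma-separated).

N15, N17, N21

Round 1 — N10, N18, N23 buckle (initial).
  N13: +50+60+55 → 165 ≥ 30
  N15: +50+20 → 70 < 120
  N17: +10+90 → 100 < 120
  N21: +40 → 40 < 120
  N26: +30+30+85 → 145 ≥ 50
Round 2 — N13, N26 buckle.
  N15: +30 → 100 < 120
No further bucklings.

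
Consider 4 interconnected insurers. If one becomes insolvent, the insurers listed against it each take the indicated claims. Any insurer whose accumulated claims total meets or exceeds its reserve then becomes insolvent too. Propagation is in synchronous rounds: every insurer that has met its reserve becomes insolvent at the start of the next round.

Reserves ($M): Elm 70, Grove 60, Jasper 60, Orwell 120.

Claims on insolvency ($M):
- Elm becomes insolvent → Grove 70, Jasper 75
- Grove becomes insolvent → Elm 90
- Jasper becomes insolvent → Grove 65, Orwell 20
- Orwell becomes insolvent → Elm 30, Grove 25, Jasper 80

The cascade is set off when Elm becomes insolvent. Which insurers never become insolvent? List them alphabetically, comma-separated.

Round 1 — Elm becomes insolvent (initial).
  Grove: +70 → 70 ≥ 60
  Jasper: +75 → 75 ≥ 60
Round 2 — Grove, Jasper become insolvent.
  Orwell: +20 → 20 < 120
No further insolvencies.

Orwell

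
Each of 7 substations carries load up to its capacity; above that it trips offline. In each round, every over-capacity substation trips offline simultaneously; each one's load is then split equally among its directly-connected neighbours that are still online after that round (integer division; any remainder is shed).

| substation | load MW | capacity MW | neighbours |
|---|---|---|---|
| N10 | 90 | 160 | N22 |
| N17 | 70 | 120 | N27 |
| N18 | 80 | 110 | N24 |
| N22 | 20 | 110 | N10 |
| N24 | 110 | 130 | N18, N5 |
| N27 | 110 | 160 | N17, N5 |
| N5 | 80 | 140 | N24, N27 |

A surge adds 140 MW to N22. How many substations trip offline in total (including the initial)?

2

Round 1 — N22 at 160 > 110. N22 trips offline.
  N22 sheds 160 MW to N10: 160 each.
    N10: 90+160 = 250 > 160
Round 2 — N10 trips offline.
  N10 sheds 250 MW: no online neighbours, lost.
No further trips.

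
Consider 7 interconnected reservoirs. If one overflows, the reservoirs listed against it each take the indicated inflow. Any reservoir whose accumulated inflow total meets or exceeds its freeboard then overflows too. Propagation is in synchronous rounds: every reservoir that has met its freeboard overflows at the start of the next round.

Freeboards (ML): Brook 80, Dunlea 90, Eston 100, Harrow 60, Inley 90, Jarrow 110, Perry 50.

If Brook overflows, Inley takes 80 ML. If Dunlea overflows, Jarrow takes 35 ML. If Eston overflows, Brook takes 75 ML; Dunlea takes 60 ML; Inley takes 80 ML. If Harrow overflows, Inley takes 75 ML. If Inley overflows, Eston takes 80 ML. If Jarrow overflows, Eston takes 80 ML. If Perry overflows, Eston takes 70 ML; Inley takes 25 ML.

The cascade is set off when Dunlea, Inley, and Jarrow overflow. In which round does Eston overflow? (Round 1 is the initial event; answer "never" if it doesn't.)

Round 1 — Dunlea, Inley, Jarrow overflow (initial).
  Eston: +80+80 → 160 ≥ 100
Round 2 — Eston overflows.
  Brook: +75 → 75 < 80
No further overflows.

2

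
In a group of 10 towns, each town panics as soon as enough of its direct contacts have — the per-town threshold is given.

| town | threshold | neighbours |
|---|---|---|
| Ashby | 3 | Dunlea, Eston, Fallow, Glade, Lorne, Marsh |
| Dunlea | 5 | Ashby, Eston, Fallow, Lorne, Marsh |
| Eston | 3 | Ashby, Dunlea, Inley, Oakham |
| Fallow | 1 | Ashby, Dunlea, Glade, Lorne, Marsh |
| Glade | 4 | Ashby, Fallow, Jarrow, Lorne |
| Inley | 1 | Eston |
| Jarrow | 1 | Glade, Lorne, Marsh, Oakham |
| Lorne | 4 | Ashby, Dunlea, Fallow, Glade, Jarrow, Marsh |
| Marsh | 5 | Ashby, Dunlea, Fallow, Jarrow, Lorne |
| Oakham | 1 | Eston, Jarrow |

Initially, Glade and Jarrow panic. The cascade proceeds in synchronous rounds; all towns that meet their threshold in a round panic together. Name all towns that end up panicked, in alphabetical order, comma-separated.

Round 1 — Glade, Jarrow panic (initial).
Round 2 — checking thresholds:
  Ashby: 1 of 6 neighbours < 3, holds.
  Fallow: 1 of 5 neighbours ≥ 1, panics.
  Lorne: 2 of 6 neighbours < 4, holds.
  Marsh: 1 of 5 neighbours < 5, holds.
  Oakham: 1 of 2 neighbours ≥ 1, panics.
Round 3 — no new panics; cascade stops.

Fallow, Glade, Jarrow, Oakham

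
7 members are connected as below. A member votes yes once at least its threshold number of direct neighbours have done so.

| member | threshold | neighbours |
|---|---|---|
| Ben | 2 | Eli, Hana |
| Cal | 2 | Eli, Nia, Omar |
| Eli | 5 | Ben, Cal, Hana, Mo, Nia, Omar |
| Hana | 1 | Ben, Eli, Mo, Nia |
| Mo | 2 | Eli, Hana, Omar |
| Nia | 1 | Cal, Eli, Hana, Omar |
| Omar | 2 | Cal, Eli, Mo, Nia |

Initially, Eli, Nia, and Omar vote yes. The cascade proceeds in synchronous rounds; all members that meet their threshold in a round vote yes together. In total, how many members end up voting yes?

7

Round 1 — Eli, Nia, Omar vote yes (initial).
Round 2 — checking thresholds:
  Ben: 1 of 2 neighbours < 2, holds.
  Cal: 3 of 3 neighbours ≥ 2, votes yes.
  Hana: 2 of 4 neighbours ≥ 1, votes yes.
  Mo: 2 of 3 neighbours ≥ 2, votes yes.
Round 3 — checking thresholds:
  Ben: 2 of 2 neighbours ≥ 2, votes yes.
Round 4 — no new yes votes; cascade stops.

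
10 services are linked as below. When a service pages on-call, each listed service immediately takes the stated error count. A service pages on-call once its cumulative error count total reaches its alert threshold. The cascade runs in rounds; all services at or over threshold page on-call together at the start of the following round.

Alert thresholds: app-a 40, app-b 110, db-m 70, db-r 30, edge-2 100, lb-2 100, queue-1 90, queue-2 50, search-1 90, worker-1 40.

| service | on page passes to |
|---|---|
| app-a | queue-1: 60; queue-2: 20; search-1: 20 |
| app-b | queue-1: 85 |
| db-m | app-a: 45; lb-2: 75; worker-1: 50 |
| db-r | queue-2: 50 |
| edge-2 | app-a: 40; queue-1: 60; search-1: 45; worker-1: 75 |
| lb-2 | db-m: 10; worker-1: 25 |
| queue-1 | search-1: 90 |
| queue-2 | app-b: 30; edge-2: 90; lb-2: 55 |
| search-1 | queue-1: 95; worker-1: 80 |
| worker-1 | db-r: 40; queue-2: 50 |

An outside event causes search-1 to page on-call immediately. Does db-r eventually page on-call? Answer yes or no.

Round 1 — search-1 pages on-call (initial).
  queue-1: +95 → 95 ≥ 90
  worker-1: +80 → 80 ≥ 40
Round 2 — queue-1, worker-1 page on-call.
  db-r: +40 → 40 ≥ 30
  queue-2: +50 → 50 ≥ 50
Round 3 — db-r, queue-2 page on-call.
  app-b: +30 → 30 < 110
  edge-2: +90 → 90 < 100
  lb-2: +55 → 55 < 100
No further pages.

yes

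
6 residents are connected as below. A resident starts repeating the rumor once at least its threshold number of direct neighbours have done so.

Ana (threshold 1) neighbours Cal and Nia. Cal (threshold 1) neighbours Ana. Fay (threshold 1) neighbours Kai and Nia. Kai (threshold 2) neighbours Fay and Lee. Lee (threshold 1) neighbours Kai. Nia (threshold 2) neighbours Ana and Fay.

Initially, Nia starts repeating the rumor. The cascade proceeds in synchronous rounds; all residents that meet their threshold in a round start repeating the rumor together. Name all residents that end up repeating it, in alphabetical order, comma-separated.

Ana, Cal, Fay, Nia

Round 1 — Nia starts repeating the rumor (initial).
Round 2 — checking thresholds:
  Ana: 1 of 2 neighbours ≥ 1, starts repeating the rumor.
  Fay: 1 of 2 neighbours ≥ 1, starts repeating the rumor.
Round 3 — checking thresholds:
  Cal: 1 of 1 neighbours ≥ 1, starts repeating the rumor.
  Kai: 1 of 2 neighbours < 2, below threshold.
Round 4 — no new spreads; cascade stops.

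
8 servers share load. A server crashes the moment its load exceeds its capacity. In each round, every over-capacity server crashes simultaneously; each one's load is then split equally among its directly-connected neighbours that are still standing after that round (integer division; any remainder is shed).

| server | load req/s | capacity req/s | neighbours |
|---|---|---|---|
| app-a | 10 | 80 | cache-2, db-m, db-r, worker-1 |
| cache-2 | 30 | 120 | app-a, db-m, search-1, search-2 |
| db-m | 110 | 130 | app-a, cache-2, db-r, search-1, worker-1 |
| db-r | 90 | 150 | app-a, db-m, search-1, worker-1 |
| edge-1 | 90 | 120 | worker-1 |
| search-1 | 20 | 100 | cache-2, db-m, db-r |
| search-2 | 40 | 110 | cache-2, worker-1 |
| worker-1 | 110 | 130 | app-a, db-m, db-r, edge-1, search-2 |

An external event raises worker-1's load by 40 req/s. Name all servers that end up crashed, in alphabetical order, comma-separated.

Round 1 — worker-1 at 150 > 130. worker-1 crashes.
  worker-1 sheds 150 req/s to app-a, db-m, db-r, edge-1, search-2: 30 each.
    app-a: 10+30 = 40 ≤ 80
    db-m: 110+30 = 140 > 130
    db-r: 90+30 = 120 ≤ 150
    edge-1: 90+30 = 120 ≤ 120
    search-2: 40+30 = 70 ≤ 110
Round 2 — db-m crashes.
  db-m sheds 140 req/s to app-a, cache-2, db-r, search-1: 35 each.
    app-a: 40+35 = 75 ≤ 80
    cache-2: 30+35 = 65 ≤ 120
    db-r: 120+35 = 155 > 150
    search-1: 20+35 = 55 ≤ 100
Round 3 — db-r crashes.
  db-r sheds 155 req/s to app-a, search-1: 77 each (1 lost).
    app-a: 75+77 = 152 > 80
    search-1: 55+77 = 132 > 100
Round 4 — app-a, search-1 crash.
  app-a sheds 152 req/s to cache-2: 152 each.
    cache-2: 65+152 = 217 > 120
  search-1 sheds 132 req/s to cache-2: 132 each.
    cache-2: 217+132 = 349 > 120
Round 5 — cache-2 crashes.
  cache-2 sheds 349 req/s to search-2: 349 each.
    search-2: 70+349 = 419 > 110
Round 6 — search-2 crashes.
  search-2 sheds 419 req/s: no online neighbours, lost.
No further crashes.

app-a, cache-2, db-m, db-r, search-1, search-2, worker-1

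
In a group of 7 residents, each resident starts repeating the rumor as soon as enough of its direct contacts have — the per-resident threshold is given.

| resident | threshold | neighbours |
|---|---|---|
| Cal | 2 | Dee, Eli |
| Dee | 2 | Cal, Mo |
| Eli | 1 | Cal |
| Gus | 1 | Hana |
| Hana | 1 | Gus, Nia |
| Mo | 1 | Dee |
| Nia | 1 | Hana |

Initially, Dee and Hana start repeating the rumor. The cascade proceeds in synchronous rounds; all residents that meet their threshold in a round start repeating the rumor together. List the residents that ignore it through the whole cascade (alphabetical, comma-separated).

Cal, Eli

Round 1 — Dee, Hana start repeating the rumor (initial).
Round 2 — checking thresholds:
  Cal: 1 of 2 neighbours < 2, holds.
  Gus: 1 of 1 neighbours ≥ 1, starts repeating the rumor.
  Mo: 1 of 1 neighbours ≥ 1, starts repeating the rumor.
  Nia: 1 of 1 neighbours ≥ 1, starts repeating the rumor.
Round 3 — no new spreads; cascade stops.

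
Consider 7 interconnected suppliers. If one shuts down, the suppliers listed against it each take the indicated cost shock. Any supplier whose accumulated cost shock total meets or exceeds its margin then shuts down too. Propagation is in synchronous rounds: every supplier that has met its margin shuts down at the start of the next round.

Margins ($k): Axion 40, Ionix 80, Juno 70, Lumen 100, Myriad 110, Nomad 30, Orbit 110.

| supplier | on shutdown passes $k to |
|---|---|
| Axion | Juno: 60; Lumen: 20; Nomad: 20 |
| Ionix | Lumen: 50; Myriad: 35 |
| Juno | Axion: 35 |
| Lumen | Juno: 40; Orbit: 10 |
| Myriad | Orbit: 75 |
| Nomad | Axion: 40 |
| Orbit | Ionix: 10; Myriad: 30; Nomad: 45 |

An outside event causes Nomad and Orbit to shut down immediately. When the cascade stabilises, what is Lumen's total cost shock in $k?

Round 1 — Nomad, Orbit shut down (initial).
  Axion: +40 → 40 ≥ 40
  Ionix: +10 → 10 < 80
  Myriad: +30 → 30 < 110
Round 2 — Axion shuts down.
  Juno: +60 → 60 < 70
  Lumen: +20 → 20 < 100
No further shutdowns.

20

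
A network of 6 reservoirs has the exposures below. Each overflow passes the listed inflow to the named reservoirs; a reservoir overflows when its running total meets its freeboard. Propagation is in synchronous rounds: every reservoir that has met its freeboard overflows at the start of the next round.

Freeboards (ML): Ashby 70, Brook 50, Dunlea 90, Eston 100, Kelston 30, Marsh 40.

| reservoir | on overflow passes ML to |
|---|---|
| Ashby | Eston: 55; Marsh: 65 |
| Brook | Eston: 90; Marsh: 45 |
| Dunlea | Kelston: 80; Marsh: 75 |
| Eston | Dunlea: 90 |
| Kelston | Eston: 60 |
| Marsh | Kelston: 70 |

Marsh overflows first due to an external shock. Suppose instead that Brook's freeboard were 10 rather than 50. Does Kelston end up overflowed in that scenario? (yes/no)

With Brook's freeboard at 10:
Round 1 — Marsh overflows (initial).
  Kelston: +70 → 70 ≥ 30
Round 2 — Kelston overflows.
  Eston: +60 → 60 < 100
No further overflows.

yes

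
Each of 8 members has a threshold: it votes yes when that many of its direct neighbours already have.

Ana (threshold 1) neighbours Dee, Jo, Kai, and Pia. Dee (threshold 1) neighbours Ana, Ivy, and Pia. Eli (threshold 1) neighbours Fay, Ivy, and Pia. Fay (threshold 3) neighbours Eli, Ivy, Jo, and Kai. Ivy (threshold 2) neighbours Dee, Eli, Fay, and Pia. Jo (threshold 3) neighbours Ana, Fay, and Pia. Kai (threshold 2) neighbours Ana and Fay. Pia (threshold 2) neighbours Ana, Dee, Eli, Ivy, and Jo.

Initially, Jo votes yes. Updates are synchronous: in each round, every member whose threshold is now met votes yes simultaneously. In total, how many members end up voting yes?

8

Round 1 — Jo votes yes (initial).
Round 2 — checking thresholds:
  Ana: 1 of 4 neighbours ≥ 1, votes yes.
  Fay: 1 of 4 neighbours < 3, not yet.
  Pia: 1 of 5 neighbours < 2, not yet.
Round 3 — checking thresholds:
  Dee: 1 of 3 neighbours ≥ 1, votes yes.
  Fay: 1 of 4 neighbours < 3, not yet.
  Kai: 1 of 2 neighbours < 2, not yet.
  Pia: 2 of 5 neighbours ≥ 2, votes yes.
Round 4 — checking thresholds:
  Eli: 1 of 3 neighbours ≥ 1, votes yes.
  Fay: 1 of 4 neighbours < 3, not yet.
  Ivy: 2 of 4 neighbours ≥ 2, votes yes.
  Kai: 1 of 2 neighbours < 2, not yet.
Round 5 — checking thresholds:
  Fay: 3 of 4 neighbours ≥ 3, votes yes.
  Kai: 1 of 2 neighbours < 2, not yet.
Round 6 — checking thresholds:
  Kai: 2 of 2 neighbours ≥ 2, votes yes.
Round 7 — no new yes votes; cascade stops.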